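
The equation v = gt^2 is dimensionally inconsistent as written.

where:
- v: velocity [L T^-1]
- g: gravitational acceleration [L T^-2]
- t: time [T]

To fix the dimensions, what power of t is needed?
The exponent of t should be 1: v = gt

The LHS v has dimensions [L T^-1]; t has dimensions [T].
As written, the RHS gt^2 (exponent 2 on t) has dimensions [L], which does not match.
With exponent 1, the RHS gt has dimensions [L T^-1], matching the LHS.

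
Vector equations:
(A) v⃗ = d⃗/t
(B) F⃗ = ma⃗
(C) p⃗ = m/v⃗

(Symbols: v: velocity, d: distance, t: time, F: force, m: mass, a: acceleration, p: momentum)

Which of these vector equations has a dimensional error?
(C) p⃗ = m/v⃗

(A) v⃗ = d⃗/t: LHS [L T^-1], RHS [L T^-1] ✓ — displacement (vector) divided by time (scalar)
(B) F⃗ = ma⃗: LHS [L M T^-2], RHS [L M T^-2] ✓ — Force and acceleration are vectors, mass is a scalar
(C) p⃗ = m/v⃗: LHS [L M T^-1], RHS [L^-1 M T] ✗ — momentum is mass times velocity; should be mv⃗ (and division by a vector is undefined)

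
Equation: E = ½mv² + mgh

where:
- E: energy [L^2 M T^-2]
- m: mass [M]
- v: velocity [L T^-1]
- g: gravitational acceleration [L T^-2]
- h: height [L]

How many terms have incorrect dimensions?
0

LHS E: [L^2 M T^-2]
- ½mv²: [L^2 M T^-2] ✓
- mgh: [L^2 M T^-2] ✓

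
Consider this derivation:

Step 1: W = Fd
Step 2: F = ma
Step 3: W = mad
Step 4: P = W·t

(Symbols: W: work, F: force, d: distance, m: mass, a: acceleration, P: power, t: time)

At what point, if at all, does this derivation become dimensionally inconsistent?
Step 4

Step 1: W = Fd → LHS [L^2 M T^-2], RHS [L^2 M T^-2] ✓
Step 2: F = ma → LHS [L M T^-2], RHS [L M T^-2] ✓
Step 3: W = mad → LHS [L^2 M T^-2], RHS [L^2 M T^-2] ✓
Step 4: P = W·t → LHS [L^2 M T^-3], RHS [L^2 M T^-1] ✗

The first dimensional inconsistency appears in step 4: P = W·t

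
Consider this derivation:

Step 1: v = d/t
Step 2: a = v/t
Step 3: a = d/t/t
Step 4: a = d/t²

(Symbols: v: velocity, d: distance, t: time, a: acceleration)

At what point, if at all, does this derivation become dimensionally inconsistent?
No step introduces an error — all steps are dimensionally consistent.

Step 1: v = d/t → LHS [L T^-1], RHS [L T^-1] ✓
Step 2: a = v/t → LHS [L T^-2], RHS [L T^-2] ✓
Step 3: a = d/t/t → LHS [L T^-2], RHS [L T^-2] ✓
Step 4: a = d/t² → LHS [L T^-2], RHS [L T^-2] ✓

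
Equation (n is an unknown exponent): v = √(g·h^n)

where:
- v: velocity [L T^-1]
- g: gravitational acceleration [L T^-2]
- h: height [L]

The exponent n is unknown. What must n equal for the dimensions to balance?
n = 1

v has dimensions [L T^-1]; h has dimensions [L].
With n = 1: √(g·h^1) has dimensions [L T^-1], matching the LHS ✓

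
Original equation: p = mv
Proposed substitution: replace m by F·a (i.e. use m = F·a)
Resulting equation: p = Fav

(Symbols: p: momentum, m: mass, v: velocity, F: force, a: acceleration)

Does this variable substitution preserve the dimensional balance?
No

[m] = [M] and [F·a] = [L^2 M T^-4]. These differ, so the substitution replaces a quantity by one of different dimensions and the result p = Fav has LHS [L M T^-1] vs RHS [L^3 M T^-5] — inconsistent.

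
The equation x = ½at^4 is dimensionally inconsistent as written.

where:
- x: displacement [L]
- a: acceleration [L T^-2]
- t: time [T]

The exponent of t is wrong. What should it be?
The exponent of t should be 2: x = ½at^2

The LHS x has dimensions [L]; t has dimensions [T].
As written, the RHS ½at^4 (exponent 4 on t) has dimensions [L T^2], which does not match.
With exponent 2, the RHS ½at^2 has dimensions [L], matching the LHS.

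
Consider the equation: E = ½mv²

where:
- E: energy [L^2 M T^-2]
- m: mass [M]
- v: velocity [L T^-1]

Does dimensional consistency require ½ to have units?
No

E has dimensions [L^2 M T^-2] and mv² already has dimensions [L^2 M T^-2], so the equation balances without ½ contributing any dimensions. ½ is a pure (dimensionless) number; changing or removing it would not affect dimensional consistency.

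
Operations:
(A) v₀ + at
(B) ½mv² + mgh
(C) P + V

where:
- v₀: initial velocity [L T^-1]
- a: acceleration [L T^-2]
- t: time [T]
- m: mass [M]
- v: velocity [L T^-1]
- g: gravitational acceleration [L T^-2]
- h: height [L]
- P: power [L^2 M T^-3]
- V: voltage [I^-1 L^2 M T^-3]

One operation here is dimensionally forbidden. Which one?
(C) P + V

(A) v₀ + at: v₀ [L T^-1] and at [L T^-1] — same dimensions ✓
(B) ½mv² + mgh: ½mv² [L^2 M T^-2] and mgh [L^2 M T^-2] — same dimensions ✓
(C) P + V: P [L^2 M T^-3] and V [I^-1 L^2 M T^-3] — different dimensions cannot be added/subtracted ✗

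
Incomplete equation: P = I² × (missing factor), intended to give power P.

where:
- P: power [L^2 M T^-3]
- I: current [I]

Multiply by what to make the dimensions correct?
R (resistance), dimensions [I^-2 L^2 M T^-3]

P has dimensions [L^2 M T^-3] and I² has dimensions [I^2].
The missing factor must have dimensions [L^2 M T^-3] / [I^2] = [I^-2 L^2 M T^-3], i.e. resistance (R).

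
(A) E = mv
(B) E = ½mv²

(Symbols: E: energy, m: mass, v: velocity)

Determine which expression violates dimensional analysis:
(A)

(A) E = mv: LHS [L^2 M T^-2], RHS [L M T^-1] ✗
(B) E = ½mv²: LHS [L^2 M T^-2], RHS [L^2 M T^-2] ✓

Expression (A) E = mv is dimensionally incorrect.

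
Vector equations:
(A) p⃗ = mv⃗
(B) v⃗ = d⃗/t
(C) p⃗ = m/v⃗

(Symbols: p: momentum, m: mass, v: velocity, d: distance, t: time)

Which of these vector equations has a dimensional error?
(C) p⃗ = m/v⃗

(A) p⃗ = mv⃗: LHS [L M T^-1], RHS [L M T^-1] ✓ — mass (scalar) times velocity (vector)
(B) v⃗ = d⃗/t: LHS [L T^-1], RHS [L T^-1] ✓ — displacement (vector) divided by time (scalar)
(C) p⃗ = m/v⃗: LHS [L M T^-1], RHS [L^-1 M T] ✗ — momentum is mass times velocity; should be mv⃗ (and division by a vector is undefined)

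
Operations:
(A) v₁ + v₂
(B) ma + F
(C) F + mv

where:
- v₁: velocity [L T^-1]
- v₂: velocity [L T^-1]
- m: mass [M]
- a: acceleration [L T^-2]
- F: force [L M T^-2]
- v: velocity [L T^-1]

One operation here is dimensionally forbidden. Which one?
(C) F + mv

(A) v₁ + v₂: v₁ [L T^-1] and v₂ [L T^-1] — same dimensions ✓
(B) ma + F: ma [L M T^-2] and F [L M T^-2] — same dimensions ✓
(C) F + mv: F [L M T^-2] and mv [L M T^-1] — different dimensions cannot be added/subtracted ✗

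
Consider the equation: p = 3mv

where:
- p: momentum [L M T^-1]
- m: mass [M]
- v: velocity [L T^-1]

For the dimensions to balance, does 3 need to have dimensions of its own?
No

p has dimensions [L M T^-1] and mv already has dimensions [L M T^-1], so the equation balances without 3 contributing any dimensions. 3 is a pure (dimensionless) number; changing or removing it would not affect dimensional consistency.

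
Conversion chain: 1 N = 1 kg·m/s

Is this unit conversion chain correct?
The chain is incorrect (it contains an error).

Incorrect: Newton is kg·m/s², not kg·m/s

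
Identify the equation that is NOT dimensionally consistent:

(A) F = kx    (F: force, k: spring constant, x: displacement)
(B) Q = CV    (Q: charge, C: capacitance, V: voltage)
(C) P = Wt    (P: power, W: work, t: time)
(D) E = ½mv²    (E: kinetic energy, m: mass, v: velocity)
(C) P = Wt

The equation (C) P = Wt is dimensionally incorrect.

LHS (P): [L^2 M T^-3]
RHS (Wt): [L^2 M T^-1] ✗

The dimensions do not match. The other three equations balance.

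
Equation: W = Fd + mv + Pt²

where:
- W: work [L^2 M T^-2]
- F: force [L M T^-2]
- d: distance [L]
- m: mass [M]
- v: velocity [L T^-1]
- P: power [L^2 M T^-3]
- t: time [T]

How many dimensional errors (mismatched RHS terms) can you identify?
2

LHS W: [L^2 M T^-2]
- Fd: [L^2 M T^-2] ✓
- mv: [L M T^-1] ✗
- Pt²: [L^2 M T^-1] ✗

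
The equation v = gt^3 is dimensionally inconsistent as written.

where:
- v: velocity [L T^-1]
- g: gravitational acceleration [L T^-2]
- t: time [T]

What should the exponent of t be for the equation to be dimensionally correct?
The exponent of t should be 1: v = gt

The LHS v has dimensions [L T^-1]; t has dimensions [T].
As written, the RHS gt^3 (exponent 3 on t) has dimensions [L T], which does not match.
With exponent 1, the RHS gt has dimensions [L T^-1], matching the LHS.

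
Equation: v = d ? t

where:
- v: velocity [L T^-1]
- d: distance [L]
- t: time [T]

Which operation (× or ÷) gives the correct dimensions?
division (÷): v = d ÷ t

v [L T^-1]; d [L]; t [T].
d × t → [L T] ✗
d ÷ t → [L T^-1] ✓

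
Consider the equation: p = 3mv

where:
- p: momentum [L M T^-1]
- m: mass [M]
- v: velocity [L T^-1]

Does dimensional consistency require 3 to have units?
No

p has dimensions [L M T^-1] and mv already has dimensions [L M T^-1], so the equation balances without 3 contributing any dimensions. 3 is a pure (dimensionless) number; changing or removing it would not affect dimensional consistency.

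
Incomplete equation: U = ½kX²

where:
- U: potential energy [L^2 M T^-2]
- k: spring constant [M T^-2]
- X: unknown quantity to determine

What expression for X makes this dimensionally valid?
X = x (displacement), dimensions [L]

U has dimensions [L^2 M T^-2]; the rest of the RHS (½k) has dimensions [M T^-2].
So X² must have dimensions [L^2], i.e. X has dimensions [L] — X = x (displacement).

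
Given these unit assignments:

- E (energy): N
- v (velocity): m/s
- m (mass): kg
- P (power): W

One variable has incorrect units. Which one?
E

The variable E (energy) should have units J, not N.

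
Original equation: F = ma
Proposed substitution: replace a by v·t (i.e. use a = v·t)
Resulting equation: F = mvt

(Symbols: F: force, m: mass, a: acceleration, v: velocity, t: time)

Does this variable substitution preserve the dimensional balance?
No

[a] = [L T^-2] and [v·t] = [L]. These differ, so the substitution replaces a quantity by one of different dimensions and the result F = mvt has LHS [L M T^-2] vs RHS [L M] — inconsistent.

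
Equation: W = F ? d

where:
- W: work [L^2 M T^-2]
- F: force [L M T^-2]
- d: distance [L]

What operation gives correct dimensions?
multiplication (×): W = F × d

W [L^2 M T^-2]; F [L M T^-2]; d [L].
F × d → [L^2 M T^-2] ✓
F ÷ d → [M T^-2] ✗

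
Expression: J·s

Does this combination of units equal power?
No

The expression J·s has dimensions [L^2 M T^-1], but power has dimensions [L^2 M T^-3].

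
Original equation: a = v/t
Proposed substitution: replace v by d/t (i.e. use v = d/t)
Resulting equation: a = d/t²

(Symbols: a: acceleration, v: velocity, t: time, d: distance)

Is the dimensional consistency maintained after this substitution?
Yes

[v] = [L T^-1] and [d/t] = [L T^-1]. These match, so the substitution replaces a quantity by one of the same dimensions and the result a = d/t² has LHS [L T^-2] vs RHS [L T^-2] — still consistent.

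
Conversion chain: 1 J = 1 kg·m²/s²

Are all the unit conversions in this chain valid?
The chain is correct (no errors).

Correct: Joule is defined as kg·m²/s²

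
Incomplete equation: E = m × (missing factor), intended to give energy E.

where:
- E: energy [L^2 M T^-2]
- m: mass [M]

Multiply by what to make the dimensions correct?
v² (velocity squared), dimensions [L^2 T^-2]

E has dimensions [L^2 M T^-2] and m has dimensions [M].
The missing factor must have dimensions [L^2 M T^-2] / [M] = [L^2 T^-2], i.e. velocity squared (v²).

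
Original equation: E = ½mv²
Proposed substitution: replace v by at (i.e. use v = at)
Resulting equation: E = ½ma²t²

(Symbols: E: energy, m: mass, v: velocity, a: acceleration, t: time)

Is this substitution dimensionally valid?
Yes

[v] = [L T^-1] and [at] = [L T^-1]. These match, so the substitution replaces a quantity by one of the same dimensions and the result E = ½ma²t² has LHS [L^2 M T^-2] vs RHS [L^2 M T^-2] — still consistent.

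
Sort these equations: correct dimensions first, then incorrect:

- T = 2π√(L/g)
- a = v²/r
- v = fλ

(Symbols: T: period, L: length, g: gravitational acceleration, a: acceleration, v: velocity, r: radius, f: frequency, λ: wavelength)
Dimensionally correct: T = 2π√(L/g), a = v²/r, v = fλ
Dimensionally incorrect: none
Ordered (correct first, then incorrect): T = 2π√(L/g), a = v²/r, v = fλ

- T = 2π√(L/g): LHS [T], RHS [T] → correct ✓
- a = v²/r: LHS [L T^-2], RHS [L T^-2] → correct ✓
- v = fλ: LHS [L T^-1], RHS [L T^-1] → correct ✓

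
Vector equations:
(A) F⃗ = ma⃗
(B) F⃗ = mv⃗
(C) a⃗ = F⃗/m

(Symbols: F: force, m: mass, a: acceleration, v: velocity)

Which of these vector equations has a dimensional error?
(B) F⃗ = mv⃗

(A) F⃗ = ma⃗: LHS [L M T^-2], RHS [L M T^-2] ✓ — Force and acceleration are vectors, mass is a scalar
(B) F⃗ = mv⃗: LHS [L M T^-2], RHS [L M T^-1] ✗ — mass times velocity is momentum, not force; should be ma⃗
(C) a⃗ = F⃗/m: LHS [L T^-2], RHS [L T^-2] ✓ — force (vector) divided by mass (scalar)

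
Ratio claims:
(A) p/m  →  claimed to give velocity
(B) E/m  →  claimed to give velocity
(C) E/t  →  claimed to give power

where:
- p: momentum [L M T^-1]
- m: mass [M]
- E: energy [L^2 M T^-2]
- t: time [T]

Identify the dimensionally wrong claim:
(B) E/m does not give velocity

(A) p/m: [L T^-1] = velocity [L T^-1] ✓
(B) E/m: [L^2 T^-2] ≠ velocity [L T^-1] ✗
(C) E/t: [L^2 M T^-3] = power [L^2 M T^-3] ✓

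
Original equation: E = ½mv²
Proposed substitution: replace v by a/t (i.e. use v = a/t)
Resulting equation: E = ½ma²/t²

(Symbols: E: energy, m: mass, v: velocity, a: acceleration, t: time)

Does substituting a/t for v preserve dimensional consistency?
No

[v] = [L T^-1] and [a/t] = [L T^-3]. These differ, so the substitution replaces a quantity by one of different dimensions and the result E = ½ma²/t² has LHS [L^2 M T^-2] vs RHS [L^2 M T^-6] — inconsistent.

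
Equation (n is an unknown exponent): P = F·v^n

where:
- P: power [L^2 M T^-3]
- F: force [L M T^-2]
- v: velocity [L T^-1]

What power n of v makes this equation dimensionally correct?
n = 1

P has dimensions [L^2 M T^-3]; v has dimensions [L T^-1].
The rest of the RHS has dimensions [L M T^-2], so v^n must supply [L T^-1].
With n = 1: F·v^1 has dimensions [L^2 M T^-3], matching the LHS ✓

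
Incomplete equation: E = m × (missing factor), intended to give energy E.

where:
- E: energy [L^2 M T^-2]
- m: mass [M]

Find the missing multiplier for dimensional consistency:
v² (velocity squared), dimensions [L^2 T^-2]

E has dimensions [L^2 M T^-2] and m has dimensions [M].
The missing factor must have dimensions [L^2 M T^-2] / [M] = [L^2 T^-2], i.e. velocity squared (v²).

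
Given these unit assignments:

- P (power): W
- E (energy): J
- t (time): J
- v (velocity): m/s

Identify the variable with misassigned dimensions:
t

The variable t (time) should have units s, not J.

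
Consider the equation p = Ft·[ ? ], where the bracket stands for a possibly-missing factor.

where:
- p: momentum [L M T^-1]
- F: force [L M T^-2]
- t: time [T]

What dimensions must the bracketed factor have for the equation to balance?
Nothing is missing — the bracketed factor must be dimensionless.

p has dimensions [L M T^-1] and Ft already has dimensions [L M T^-1], so p = Ft is dimensionally complete.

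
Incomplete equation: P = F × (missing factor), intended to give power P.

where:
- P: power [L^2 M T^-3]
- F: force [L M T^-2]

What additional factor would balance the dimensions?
v (velocity), dimensions [L T^-1]

P has dimensions [L^2 M T^-3] and F has dimensions [L M T^-2].
The missing factor must have dimensions [L^2 M T^-3] / [L M T^-2] = [L T^-1], i.e. velocity (v).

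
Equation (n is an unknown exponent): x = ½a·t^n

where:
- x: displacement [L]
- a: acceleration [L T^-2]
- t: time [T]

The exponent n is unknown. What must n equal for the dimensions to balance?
n = 2

x has dimensions [L]; t has dimensions [T].
The rest of the RHS has dimensions [L T^-2], so t^n must supply [T^2].
With n = 2: ½a·t^2 has dimensions [L], matching the LHS ✓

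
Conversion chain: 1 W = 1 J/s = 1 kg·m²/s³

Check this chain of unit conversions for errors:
The chain is correct (no errors).

Correct: Watt is Joule per second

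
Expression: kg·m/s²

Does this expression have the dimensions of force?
Yes

The expression kg·m/s² has dimensions [L M T^-2], which is exactly force [L M T^-2].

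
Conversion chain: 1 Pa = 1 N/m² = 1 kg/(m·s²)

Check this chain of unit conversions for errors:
The chain is correct (no errors).

Correct: Pascal is Newton per square meter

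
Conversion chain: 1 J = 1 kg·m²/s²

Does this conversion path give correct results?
The chain is correct (no errors).

Correct: Joule is defined as kg·m²/s²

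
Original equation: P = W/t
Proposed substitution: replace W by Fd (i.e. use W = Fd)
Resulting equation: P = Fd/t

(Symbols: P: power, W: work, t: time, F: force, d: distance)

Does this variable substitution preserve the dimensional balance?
Yes

[W] = [L^2 M T^-2] and [Fd] = [L^2 M T^-2]. These match, so the substitution replaces a quantity by one of the same dimensions and the result P = Fd/t has LHS [L^2 M T^-3] vs RHS [L^2 M T^-3] — still consistent.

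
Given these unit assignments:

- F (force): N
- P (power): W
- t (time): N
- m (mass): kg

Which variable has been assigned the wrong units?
t

The variable t (time) should have units s, not N.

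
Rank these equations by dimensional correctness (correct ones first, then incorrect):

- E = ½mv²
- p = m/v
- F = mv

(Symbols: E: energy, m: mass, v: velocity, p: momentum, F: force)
Dimensionally correct: E = ½mv²
Dimensionally incorrect: p = m/v, F = mv
Ordered (correct first, then incorrect): E = ½mv², p = m/v, F = mv

- E = ½mv²: LHS [L^2 M T^-2], RHS [L^2 M T^-2] → correct ✓
- p = m/v: LHS [L M T^-1], RHS [L^-1 M T] → incorrect ✗
- F = mv: LHS [L M T^-2], RHS [L M T^-1] → incorrect ✗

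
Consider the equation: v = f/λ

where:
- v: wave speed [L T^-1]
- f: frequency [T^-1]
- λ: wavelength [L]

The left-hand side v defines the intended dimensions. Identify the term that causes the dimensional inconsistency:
The right-hand side term f/λ

v has dimensions [L T^-1], but f/λ has dimensions [L^-1 T^-1], so the term f/λ is dimensionally wrong for v.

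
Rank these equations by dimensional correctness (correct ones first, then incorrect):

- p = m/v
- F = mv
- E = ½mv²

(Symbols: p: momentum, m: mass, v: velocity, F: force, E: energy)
Dimensionally correct: E = ½mv²
Dimensionally incorrect: p = m/v, F = mv
Ordered (correct first, then incorrect): E = ½mv², p = m/v, F = mv

- p = m/v: LHS [L M T^-1], RHS [L^-1 M T] → incorrect ✗
- F = mv: LHS [L M T^-2], RHS [L M T^-1] → incorrect ✗
- E = ½mv²: LHS [L^2 M T^-2], RHS [L^2 M T^-2] → correct ✓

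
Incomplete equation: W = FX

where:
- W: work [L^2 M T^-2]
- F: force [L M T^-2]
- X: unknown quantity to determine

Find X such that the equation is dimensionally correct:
X = d (distance), dimensions [L]

W has dimensions [L^2 M T^-2]; the rest of the RHS (F) has dimensions [L M T^-2].
So X must have dimensions [L] — X = d (distance).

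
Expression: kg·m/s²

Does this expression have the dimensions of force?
Yes

The expression kg·m/s² has dimensions [L M T^-2], which is exactly force [L M T^-2].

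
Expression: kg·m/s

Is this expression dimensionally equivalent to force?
No

The expression kg·m/s has dimensions [L M T^-1], but force has dimensions [L M T^-2].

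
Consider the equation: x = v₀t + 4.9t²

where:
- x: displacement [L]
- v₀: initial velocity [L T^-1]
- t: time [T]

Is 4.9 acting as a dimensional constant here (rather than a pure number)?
Yes

x has dimensions [L], while t² alone has dimensions [T^2]. For the equation to balance, the factor 4.9 must carry dimensions [L T^-2] — it is a dimensional constant (a numerical value of a physical quantity with its units suppressed), not a pure number.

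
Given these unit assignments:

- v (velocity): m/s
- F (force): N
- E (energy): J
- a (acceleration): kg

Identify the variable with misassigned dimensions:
a

The variable a (acceleration) should have units m/s², not kg.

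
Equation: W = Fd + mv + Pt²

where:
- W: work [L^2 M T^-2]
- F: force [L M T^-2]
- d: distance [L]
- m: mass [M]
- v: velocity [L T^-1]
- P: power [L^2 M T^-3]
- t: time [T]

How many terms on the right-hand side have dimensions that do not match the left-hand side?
2

LHS W: [L^2 M T^-2]
- Fd: [L^2 M T^-2] ✓
- mv: [L M T^-1] ✗
- Pt²: [L^2 M T^-1] ✗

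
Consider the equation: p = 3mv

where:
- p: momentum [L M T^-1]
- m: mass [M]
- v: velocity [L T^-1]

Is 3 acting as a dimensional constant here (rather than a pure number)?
No

p has dimensions [L M T^-1] and mv already has dimensions [L M T^-1], so the equation balances without 3 contributing any dimensions. 3 is a pure (dimensionless) number; changing or removing it would not affect dimensional consistency.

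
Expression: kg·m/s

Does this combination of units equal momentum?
Yes

The expression kg·m/s has dimensions [L M T^-1], which is exactly momentum [L M T^-1].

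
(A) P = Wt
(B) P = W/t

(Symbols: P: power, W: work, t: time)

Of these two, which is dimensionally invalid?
(A)

(A) P = Wt: LHS [L^2 M T^-3], RHS [L^2 M T^-1] ✗
(B) P = W/t: LHS [L^2 M T^-3], RHS [L^2 M T^-3] ✓

Expression (A) P = Wt is dimensionally incorrect.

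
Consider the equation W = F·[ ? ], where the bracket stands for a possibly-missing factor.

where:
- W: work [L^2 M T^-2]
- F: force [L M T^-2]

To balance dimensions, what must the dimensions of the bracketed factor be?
[L] — length (e.g. a distance d)

W has dimensions [L^2 M T^-2]; F has dimensions [L M T^-2].
The bracketed factor must supply [L^2 M T^-2] / [L M T^-2] = [L].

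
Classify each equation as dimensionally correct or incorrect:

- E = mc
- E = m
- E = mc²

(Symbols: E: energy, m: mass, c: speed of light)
Dimensionally correct: E = mc²
Dimensionally incorrect: E = mc, E = m
Ordered (correct first, then incorrect): E = mc², E = mc, E = m

- E = mc: LHS [L^2 M T^-2], RHS [L M T^-1] → incorrect ✗
- E = m: LHS [L^2 M T^-2], RHS [M] → incorrect ✗
- E = mc²: LHS [L^2 M T^-2], RHS [L^2 M T^-2] → correct ✓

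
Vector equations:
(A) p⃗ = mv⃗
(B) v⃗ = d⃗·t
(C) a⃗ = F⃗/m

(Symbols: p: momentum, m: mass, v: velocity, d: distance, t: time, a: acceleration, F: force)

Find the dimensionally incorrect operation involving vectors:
(B) v⃗ = d⃗·t

(A) p⃗ = mv⃗: LHS [L M T^-1], RHS [L M T^-1] ✓ — mass (scalar) times velocity (vector)
(B) v⃗ = d⃗·t: LHS [L T^-1], RHS [L T] ✗ — velocity is displacement per time; should be d⃗/t
(C) a⃗ = F⃗/m: LHS [L T^-2], RHS [L T^-2] ✓ — force (vector) divided by mass (scalar)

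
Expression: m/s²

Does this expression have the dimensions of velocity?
No

The expression m/s² has dimensions [L T^-2], but velocity has dimensions [L T^-1].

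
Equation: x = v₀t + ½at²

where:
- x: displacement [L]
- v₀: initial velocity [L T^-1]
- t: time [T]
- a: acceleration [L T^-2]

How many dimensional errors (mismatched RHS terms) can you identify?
0

LHS x: [L]
- v₀t: [L] ✓
- ½at²: [L] ✓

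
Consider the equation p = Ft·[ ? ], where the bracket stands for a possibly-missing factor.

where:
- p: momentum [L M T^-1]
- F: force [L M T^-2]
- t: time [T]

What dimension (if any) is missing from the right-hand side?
Nothing is missing — the bracketed factor must be dimensionless.

p has dimensions [L M T^-1] and Ft already has dimensions [L M T^-1], so p = Ft is dimensionally complete.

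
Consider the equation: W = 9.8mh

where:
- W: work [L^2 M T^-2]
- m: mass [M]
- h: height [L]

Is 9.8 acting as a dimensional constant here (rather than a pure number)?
Yes

W has dimensions [L^2 M T^-2], while mh alone has dimensions [L M]. For the equation to balance, the factor 9.8 must carry dimensions [L T^-2] — it is a dimensional constant (a numerical value of a physical quantity with its units suppressed), not a pure number.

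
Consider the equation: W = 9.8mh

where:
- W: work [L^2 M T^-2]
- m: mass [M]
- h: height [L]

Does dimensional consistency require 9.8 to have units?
Yes

W has dimensions [L^2 M T^-2], while mh alone has dimensions [L M]. For the equation to balance, the factor 9.8 must carry dimensions [L T^-2] — it is a dimensional constant (a numerical value of a physical quantity with its units suppressed), not a pure number.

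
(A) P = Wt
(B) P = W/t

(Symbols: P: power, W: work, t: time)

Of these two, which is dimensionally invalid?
(A)

(A) P = Wt: LHS [L^2 M T^-3], RHS [L^2 M T^-1] ✗
(B) P = W/t: LHS [L^2 M T^-3], RHS [L^2 M T^-3] ✓

Expression (A) P = Wt is dimensionally incorrect.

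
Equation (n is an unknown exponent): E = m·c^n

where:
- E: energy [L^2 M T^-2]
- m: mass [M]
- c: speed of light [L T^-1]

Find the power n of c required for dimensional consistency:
n = 2

E has dimensions [L^2 M T^-2]; c has dimensions [L T^-1].
The rest of the RHS has dimensions [M], so c^n must supply [L^2 T^-2].
With n = 2: m·c^2 has dimensions [L^2 M T^-2], matching the LHS ✓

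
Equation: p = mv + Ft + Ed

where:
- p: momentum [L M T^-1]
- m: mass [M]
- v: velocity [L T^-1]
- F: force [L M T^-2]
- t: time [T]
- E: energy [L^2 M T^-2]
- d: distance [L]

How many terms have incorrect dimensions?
1

LHS p: [L M T^-1]
- mv: [L M T^-1] ✓
- Ft: [L M T^-1] ✓
- Ed: [L^3 M T^-2] ✗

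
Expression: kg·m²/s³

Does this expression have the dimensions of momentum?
No

The expression kg·m²/s³ has dimensions [L^2 M T^-3], but momentum has dimensions [L M T^-1].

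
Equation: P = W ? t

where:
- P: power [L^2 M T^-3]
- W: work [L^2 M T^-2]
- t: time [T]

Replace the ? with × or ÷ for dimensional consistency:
division (÷): P = W ÷ t

P [L^2 M T^-3]; W [L^2 M T^-2]; t [T].
W × t → [L^2 M T^-1] ✗
W ÷ t → [L^2 M T^-3] ✓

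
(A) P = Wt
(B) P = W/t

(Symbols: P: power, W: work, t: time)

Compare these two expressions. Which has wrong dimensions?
(A)

(A) P = Wt: LHS [L^2 M T^-3], RHS [L^2 M T^-1] ✗
(B) P = W/t: LHS [L^2 M T^-3], RHS [L^2 M T^-3] ✓

Expression (A) P = Wt is dimensionally incorrect.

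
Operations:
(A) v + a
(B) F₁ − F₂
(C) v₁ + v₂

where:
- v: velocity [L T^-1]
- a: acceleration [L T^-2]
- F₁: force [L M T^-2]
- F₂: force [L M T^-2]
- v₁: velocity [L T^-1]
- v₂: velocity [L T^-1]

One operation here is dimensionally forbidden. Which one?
(A) v + a

(A) v + a: v [L T^-1] and a [L T^-2] — different dimensions cannot be added/subtracted ✗
(B) F₁ − F₂: F₁ [L M T^-2] and F₂ [L M T^-2] — same dimensions ✓
(C) v₁ + v₂: v₁ [L T^-1] and v₂ [L T^-1] — same dimensions ✓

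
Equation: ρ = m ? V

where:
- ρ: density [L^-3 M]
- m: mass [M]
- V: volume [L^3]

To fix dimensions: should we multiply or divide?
division (÷): ρ = m ÷ V

ρ [L^-3 M]; m [M]; V [L^3].
m × V → [L^3 M] ✗
m ÷ V → [L^-3 M] ✓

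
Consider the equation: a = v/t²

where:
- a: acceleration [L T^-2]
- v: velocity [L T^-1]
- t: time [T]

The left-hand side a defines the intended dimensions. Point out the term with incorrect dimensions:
The right-hand side term v/t²

a has dimensions [L T^-2], but v/t² has dimensions [L T^-3], so the term v/t² is dimensionally wrong for a.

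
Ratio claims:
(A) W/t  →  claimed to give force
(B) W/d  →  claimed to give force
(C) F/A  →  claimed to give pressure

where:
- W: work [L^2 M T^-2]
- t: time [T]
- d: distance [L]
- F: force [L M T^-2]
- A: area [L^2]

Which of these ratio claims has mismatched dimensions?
(A) W/t does not give force

(A) W/t: [L^2 M T^-3] ≠ force [L M T^-2] ✗
(B) W/d: [L M T^-2] = force [L M T^-2] ✓
(C) F/A: [L^-1 M T^-2] = pressure [L^-1 M T^-2] ✓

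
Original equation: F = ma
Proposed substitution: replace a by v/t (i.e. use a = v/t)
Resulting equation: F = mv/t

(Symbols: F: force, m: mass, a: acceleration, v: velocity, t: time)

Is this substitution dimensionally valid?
Yes

[a] = [L T^-2] and [v/t] = [L T^-2]. These match, so the substitution replaces a quantity by one of the same dimensions and the result F = mv/t has LHS [L M T^-2] vs RHS [L M T^-2] — still consistent.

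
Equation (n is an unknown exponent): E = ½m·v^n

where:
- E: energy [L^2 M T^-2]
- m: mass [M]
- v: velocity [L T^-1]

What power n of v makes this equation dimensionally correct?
n = 2

E has dimensions [L^2 M T^-2]; v has dimensions [L T^-1].
The rest of the RHS has dimensions [M], so v^n must supply [L^2 T^-2].
With n = 2: ½m·v^2 has dimensions [L^2 M T^-2], matching the LHS ✓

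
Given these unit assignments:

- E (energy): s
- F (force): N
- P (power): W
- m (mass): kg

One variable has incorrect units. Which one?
E

The variable E (energy) should have units J, not s.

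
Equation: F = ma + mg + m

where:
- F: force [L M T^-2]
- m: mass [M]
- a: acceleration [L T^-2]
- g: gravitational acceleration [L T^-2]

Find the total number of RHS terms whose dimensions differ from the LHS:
1

LHS F: [L M T^-2]
- ma: [L M T^-2] ✓
- mg: [L M T^-2] ✓
- m: [M] ✗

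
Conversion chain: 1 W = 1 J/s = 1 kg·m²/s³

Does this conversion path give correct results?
The chain is correct (no errors).

Correct: Watt is Joule per second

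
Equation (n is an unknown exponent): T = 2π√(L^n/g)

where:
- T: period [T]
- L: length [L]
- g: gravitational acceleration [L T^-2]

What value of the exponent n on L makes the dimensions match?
n = 1

T has dimensions [T]; L has dimensions [L].
With n = 1: 2π√(L^1/g) has dimensions [T], matching the LHS ✓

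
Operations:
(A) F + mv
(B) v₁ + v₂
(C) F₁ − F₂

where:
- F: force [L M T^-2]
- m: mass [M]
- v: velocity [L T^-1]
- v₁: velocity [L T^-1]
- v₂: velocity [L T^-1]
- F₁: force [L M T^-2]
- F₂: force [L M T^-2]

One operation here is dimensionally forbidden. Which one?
(A) F + mv

(A) F + mv: F [L M T^-2] and mv [L M T^-1] — different dimensions cannot be added/subtracted ✗
(B) v₁ + v₂: v₁ [L T^-1] and v₂ [L T^-1] — same dimensions ✓
(C) F₁ − F₂: F₁ [L M T^-2] and F₂ [L M T^-2] — same dimensions ✓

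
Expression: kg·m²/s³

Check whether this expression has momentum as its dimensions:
No

The expression kg·m²/s³ has dimensions [L^2 M T^-3], but momentum has dimensions [L M T^-1].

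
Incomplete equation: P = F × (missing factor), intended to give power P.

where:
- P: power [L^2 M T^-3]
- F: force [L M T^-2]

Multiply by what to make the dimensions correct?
v (velocity), dimensions [L T^-1]

P has dimensions [L^2 M T^-3] and F has dimensions [L M T^-2].
The missing factor must have dimensions [L^2 M T^-3] / [L M T^-2] = [L T^-1], i.e. velocity (v).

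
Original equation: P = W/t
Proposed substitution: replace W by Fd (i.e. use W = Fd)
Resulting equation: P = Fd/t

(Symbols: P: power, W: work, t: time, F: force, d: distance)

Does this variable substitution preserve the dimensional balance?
Yes

[W] = [L^2 M T^-2] and [Fd] = [L^2 M T^-2]. These match, so the substitution replaces a quantity by one of the same dimensions and the result P = Fd/t has LHS [L^2 M T^-3] vs RHS [L^2 M T^-3] — still consistent.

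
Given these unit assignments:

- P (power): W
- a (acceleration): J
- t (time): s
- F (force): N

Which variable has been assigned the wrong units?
a

The variable a (acceleration) should have units m/s², not J.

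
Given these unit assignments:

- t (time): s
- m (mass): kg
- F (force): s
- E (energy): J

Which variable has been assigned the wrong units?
F

The variable F (force) should have units N, not s.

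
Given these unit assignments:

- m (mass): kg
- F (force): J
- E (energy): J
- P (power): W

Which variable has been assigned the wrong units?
F

The variable F (force) should have units N, not J.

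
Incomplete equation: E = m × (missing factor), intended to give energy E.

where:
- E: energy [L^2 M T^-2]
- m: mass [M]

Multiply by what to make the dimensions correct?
v² (velocity squared), dimensions [L^2 T^-2]

E has dimensions [L^2 M T^-2] and m has dimensions [M].
The missing factor must have dimensions [L^2 M T^-2] / [M] = [L^2 T^-2], i.e. velocity squared (v²).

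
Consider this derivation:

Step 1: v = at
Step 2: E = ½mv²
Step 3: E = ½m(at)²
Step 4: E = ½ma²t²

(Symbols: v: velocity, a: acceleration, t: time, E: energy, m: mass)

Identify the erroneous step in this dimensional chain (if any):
No step introduces an error — all steps are dimensionally consistent.

Step 1: v = at → LHS [L T^-1], RHS [L T^-1] ✓
Step 2: E = ½mv² → LHS [L^2 M T^-2], RHS [L^2 M T^-2] ✓
Step 3: E = ½m(at)² → LHS [L^2 M T^-2], RHS [L^2 M T^-2] ✓
Step 4: E = ½ma²t² → LHS [L^2 M T^-2], RHS [L^2 M T^-2] ✓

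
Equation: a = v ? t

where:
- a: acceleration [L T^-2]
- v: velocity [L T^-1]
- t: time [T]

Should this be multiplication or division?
division (÷): a = v ÷ t

a [L T^-2]; v [L T^-1]; t [T].
v × t → [L] ✗
v ÷ t → [L T^-2] ✓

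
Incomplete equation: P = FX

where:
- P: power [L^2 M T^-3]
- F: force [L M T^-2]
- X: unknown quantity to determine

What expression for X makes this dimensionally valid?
X = v (velocity), dimensions [L T^-1]

P has dimensions [L^2 M T^-3]; the rest of the RHS (F) has dimensions [L M T^-2].
So X must have dimensions [L T^-1] — X = v (velocity).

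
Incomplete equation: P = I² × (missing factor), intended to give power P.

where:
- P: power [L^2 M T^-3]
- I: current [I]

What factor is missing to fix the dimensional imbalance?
R (resistance), dimensions [I^-2 L^2 M T^-3]

P has dimensions [L^2 M T^-3] and I² has dimensions [I^2].
The missing factor must have dimensions [L^2 M T^-3] / [I^2] = [I^-2 L^2 M T^-3], i.e. resistance (R).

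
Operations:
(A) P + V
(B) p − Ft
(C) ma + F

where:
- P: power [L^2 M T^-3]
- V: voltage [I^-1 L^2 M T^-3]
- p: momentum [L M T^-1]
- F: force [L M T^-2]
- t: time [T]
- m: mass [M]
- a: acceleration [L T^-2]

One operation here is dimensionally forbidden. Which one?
(A) P + V

(A) P + V: P [L^2 M T^-3] and V [I^-1 L^2 M T^-3] — different dimensions cannot be added/subtracted ✗
(B) p − Ft: p [L M T^-1] and Ft [L M T^-1] — same dimensions ✓
(C) ma + F: ma [L M T^-2] and F [L M T^-2] — same dimensions ✓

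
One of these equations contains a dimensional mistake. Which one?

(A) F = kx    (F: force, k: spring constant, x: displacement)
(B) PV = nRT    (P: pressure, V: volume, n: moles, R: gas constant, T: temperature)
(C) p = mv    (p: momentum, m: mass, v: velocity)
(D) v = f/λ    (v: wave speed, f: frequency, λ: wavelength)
(D) v = f/λ

The equation (D) v = f/λ is dimensionally incorrect.

LHS (v): [L T^-1]
RHS (f/λ): [L^-1 T^-1] ✗

The dimensions do not match. The other three equations balance.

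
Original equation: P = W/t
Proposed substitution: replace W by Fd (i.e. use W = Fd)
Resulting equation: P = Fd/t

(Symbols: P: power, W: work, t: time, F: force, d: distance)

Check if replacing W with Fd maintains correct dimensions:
Yes

[W] = [L^2 M T^-2] and [Fd] = [L^2 M T^-2]. These match, so the substitution replaces a quantity by one of the same dimensions and the result P = Fd/t has LHS [L^2 M T^-3] vs RHS [L^2 M T^-3] — still consistent.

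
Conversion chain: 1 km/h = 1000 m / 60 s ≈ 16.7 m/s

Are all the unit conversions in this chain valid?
The chain is incorrect (it contains an error).

Incorrect: 1 h = 3600 s, not 60 s (1 km/h ≈ 0.278 m/s)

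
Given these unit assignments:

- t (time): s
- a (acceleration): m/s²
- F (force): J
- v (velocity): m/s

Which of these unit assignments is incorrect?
F

The variable F (force) should have units N, not J.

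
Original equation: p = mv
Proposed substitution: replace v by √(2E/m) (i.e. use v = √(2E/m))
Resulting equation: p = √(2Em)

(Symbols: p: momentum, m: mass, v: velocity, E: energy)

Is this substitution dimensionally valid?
Yes

[v] = [L T^-1] and [√(2E/m)] = [L T^-1]. These match, so the substitution replaces a quantity by one of the same dimensions and the result p = √(2Em) has LHS [L M T^-1] vs RHS [L M T^-1] — still consistent.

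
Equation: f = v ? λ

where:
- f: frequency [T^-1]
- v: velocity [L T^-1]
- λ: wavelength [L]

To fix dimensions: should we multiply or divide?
division (÷): f = v ÷ λ

f [T^-1]; v [L T^-1]; λ [L].
v × λ → [L^2 T^-1] ✗
v ÷ λ → [T^-1] ✓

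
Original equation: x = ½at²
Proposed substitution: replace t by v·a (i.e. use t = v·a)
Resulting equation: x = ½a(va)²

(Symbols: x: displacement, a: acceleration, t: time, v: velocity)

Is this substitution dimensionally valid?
No

[t] = [T] and [v·a] = [L^2 T^-3]. These differ, so the substitution replaces a quantity by one of different dimensions and the result x = ½a(va)² has LHS [L] vs RHS [L^5 T^-8] — inconsistent.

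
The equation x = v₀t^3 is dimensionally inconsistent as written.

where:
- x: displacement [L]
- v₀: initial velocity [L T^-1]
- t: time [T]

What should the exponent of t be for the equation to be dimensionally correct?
The exponent of t should be 1: x = v₀t

The LHS x has dimensions [L]; t has dimensions [T].
As written, the RHS v₀t^3 (exponent 3 on t) has dimensions [L T^2], which does not match.
With exponent 1, the RHS v₀t has dimensions [L], matching the LHS.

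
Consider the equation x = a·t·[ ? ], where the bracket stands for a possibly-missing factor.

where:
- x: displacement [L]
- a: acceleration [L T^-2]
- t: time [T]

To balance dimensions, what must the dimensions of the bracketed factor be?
[T] — time (e.g. t)

x has dimensions [L]; a·t has dimensions [L T^-1].
The bracketed factor must supply [L] / [L T^-1] = [T].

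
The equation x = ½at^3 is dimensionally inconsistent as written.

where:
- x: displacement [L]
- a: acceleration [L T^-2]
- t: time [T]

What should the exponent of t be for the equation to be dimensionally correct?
The exponent of t should be 2: x = ½at^2

The LHS x has dimensions [L]; t has dimensions [T].
As written, the RHS ½at^3 (exponent 3 on t) has dimensions [L T], which does not match.
With exponent 2, the RHS ½at^2 has dimensions [L], matching the LHS.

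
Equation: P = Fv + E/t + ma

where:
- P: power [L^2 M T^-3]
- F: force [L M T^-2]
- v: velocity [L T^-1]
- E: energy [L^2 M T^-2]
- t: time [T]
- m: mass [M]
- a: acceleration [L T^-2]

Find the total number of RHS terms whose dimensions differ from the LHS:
1

LHS P: [L^2 M T^-3]
- Fv: [L^2 M T^-3] ✓
- E/t: [L^2 M T^-3] ✓
- ma: [L M T^-2] ✗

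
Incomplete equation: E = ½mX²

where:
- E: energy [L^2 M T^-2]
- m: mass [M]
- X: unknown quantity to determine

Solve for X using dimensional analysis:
X = v (velocity), dimensions [L T^-1]

E has dimensions [L^2 M T^-2]; the rest of the RHS (½m) has dimensions [M].
So X² must have dimensions [L^2 T^-2], i.e. X has dimensions [L T^-1] — X = v (velocity).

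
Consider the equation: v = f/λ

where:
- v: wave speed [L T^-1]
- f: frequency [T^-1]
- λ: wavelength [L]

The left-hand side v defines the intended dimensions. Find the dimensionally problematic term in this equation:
The right-hand side term f/λ

v has dimensions [L T^-1], but f/λ has dimensions [L^-1 T^-1], so the term f/λ is dimensionally wrong for v.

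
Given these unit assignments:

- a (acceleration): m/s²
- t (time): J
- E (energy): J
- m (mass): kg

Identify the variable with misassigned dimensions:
t

The variable t (time) should have units s, not J.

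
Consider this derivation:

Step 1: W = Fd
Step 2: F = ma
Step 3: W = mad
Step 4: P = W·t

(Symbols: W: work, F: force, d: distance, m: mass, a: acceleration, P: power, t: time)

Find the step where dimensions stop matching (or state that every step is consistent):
Step 4

Step 1: W = Fd → LHS [L^2 M T^-2], RHS [L^2 M T^-2] ✓
Step 2: F = ma → LHS [L M T^-2], RHS [L M T^-2] ✓
Step 3: W = mad → LHS [L^2 M T^-2], RHS [L^2 M T^-2] ✓
Step 4: P = W·t → LHS [L^2 M T^-3], RHS [L^2 M T^-1] ✗

The first dimensional inconsistency appears in step 4: P = W·t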